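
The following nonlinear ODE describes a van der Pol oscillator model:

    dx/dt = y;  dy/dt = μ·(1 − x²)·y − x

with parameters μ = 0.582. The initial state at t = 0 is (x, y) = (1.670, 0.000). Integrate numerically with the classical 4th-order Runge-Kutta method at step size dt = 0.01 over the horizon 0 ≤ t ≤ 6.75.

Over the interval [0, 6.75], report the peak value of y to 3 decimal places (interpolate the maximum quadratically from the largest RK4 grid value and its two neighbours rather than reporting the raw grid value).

t=0.000: state=(1.670, 0.000)
step 1 (dt=0.01): k1=(0.000, -1.670), k2=(-0.008, -1.661), k3=(-0.008, -1.661), k4=(-0.017, -1.653); state += dt/6·(k1+2k2+2k3+k4)
t=0.010: state=(1.670, -0.017)
t=0.020: state=(1.670, -0.033)
t=0.030: state=(1.669, -0.049)
continuing one RK4 step at a time; state shown every 25 steps (Δt=0.25):
t=0.250: state=(1.622, -0.366)
t=0.500: state=(1.494, -0.650)
t=0.750: state=(1.301, -0.893)
t=1.000: state=(1.048, -1.131)
t=1.250: state=(0.733, -1.392)
t=1.500: state=(0.349, -1.684)
t=1.750: state=(-0.109, -1.974)
t=2.000: state=(-0.628, -2.136)
t=2.250: state=(-1.150, -1.970)
t=2.500: state=(-1.579, -1.408)
t=2.750: state=(-1.840, -0.684)
t=3.000: state=(-1.931, -0.074)
t=3.250: state=(-1.893, 0.348)
t=3.500: state=(-1.768, 0.636)
t=3.750: state=(-1.580, 0.858)
t=4.000: state=(-1.340, 1.065)
t=4.250: state=(-1.046, 1.291)
t=4.500: state=(-0.691, 1.558)
t=4.750: state=(-0.263, 1.868)
t=5.000: state=(0.242, 2.160)
t=5.250: state=(0.801, 2.258)
t=5.500: state=(1.335, 1.938)
t=5.750: state=(1.736, 1.230)
t=6.000: state=(1.947, 0.473)
t=6.250: state=(1.989, -0.094)
t=6.500: state=(1.916, -0.464)
t=6.750: state=(1.767, -0.718)
largest grid value and its neighbours: y(5.190)=2.26570, y(5.200)=2.26609, y(5.210)=2.26585
parabola through these three points peaks at t≈5.201 with y≈2.26610

max y = 2.266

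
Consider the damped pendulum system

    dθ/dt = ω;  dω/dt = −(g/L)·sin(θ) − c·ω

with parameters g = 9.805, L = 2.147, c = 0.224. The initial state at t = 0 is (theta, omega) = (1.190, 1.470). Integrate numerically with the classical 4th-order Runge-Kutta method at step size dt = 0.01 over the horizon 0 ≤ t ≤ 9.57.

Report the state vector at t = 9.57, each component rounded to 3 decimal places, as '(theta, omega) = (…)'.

(theta, omega) = (0.474, 0.134)

t=0.000: state=(1.190, 1.470)
step 1 (dt=0.01): k1=(1.470, -4.569), k2=(1.447, -4.576), k3=(1.447, -4.576), k4=(1.424, -4.583); state += dt/6·(k1+2k2+2k3+k4)
t=0.010: state=(1.204, 1.424)
t=0.020: state=(1.218, 1.378)
t=0.030: state=(1.232, 1.332)
continuing one RK4 step at a time; state shown every 50 steps (Δt=0.5):
t=0.500: state=(1.351, -0.797)
t=1.000: state=(0.485, -2.450)
t=1.500: state=(-0.708, -1.890)
t=2.000: state=(-1.160, 0.139)
t=2.500: state=(-0.620, 1.868)
t=3.000: state=(0.410, 1.865)
t=3.500: state=(0.957, 0.198)
t=4.000: state=(0.617, -1.441)
t=4.500: state=(-0.245, -1.679)
t=5.000: state=(-0.786, -0.335)
t=5.500: state=(-0.561, 1.143)
t=6.000: state=(0.158, 1.458)
t=6.500: state=(0.651, 0.362)
t=7.000: state=(0.488, -0.935)
t=7.500: state=(-0.115, -1.246)
t=8.000: state=(-0.544, -0.333)
t=8.500: state=(-0.415, 0.786)
t=9.000: state=(0.095, 1.056)
t=9.500: state=(0.459, 0.281)
t=9.570: state=(0.474, 0.134)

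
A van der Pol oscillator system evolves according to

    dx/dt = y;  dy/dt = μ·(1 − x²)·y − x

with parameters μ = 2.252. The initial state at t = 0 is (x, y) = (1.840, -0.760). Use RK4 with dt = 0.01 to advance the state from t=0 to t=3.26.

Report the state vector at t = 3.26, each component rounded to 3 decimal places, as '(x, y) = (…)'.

t=0.000: state=(1.840, -0.760)
step 1 (dt=0.01): k1=(-0.760, 2.243), k2=(-0.749, 2.163), k3=(-0.749, 2.165), k4=(-0.738, 2.088); state += dt/6·(k1+2k2+2k3+k4)
t=0.010: state=(1.833, -0.738)
t=0.020: state=(1.825, -0.718)
t=0.030: state=(1.818, -0.699)
continuing one RK4 step at a time; state shown every 20 steps (Δt=0.2):
t=0.200: state=(1.718, -0.518)
t=0.400: state=(1.621, -0.463)
t=0.600: state=(1.528, -0.469)
t=0.800: state=(1.431, -0.505)
t=1.000: state=(1.325, -0.565)
t=1.200: state=(1.203, -0.654)
t=1.400: state=(1.060, -0.790)
t=1.600: state=(0.882, -1.007)
t=1.800: state=(0.647, -1.378)
t=2.000: state=(0.311, -2.052)
t=2.200: state=(-0.207, -3.203)
t=2.400: state=(-0.962, -4.129)
t=2.600: state=(-1.678, -2.595)
t=2.800: state=(-1.978, -0.634)
t=3.000: state=(-2.021, 0.057)
t=3.200: state=(-1.988, 0.234)
t=3.260: state=(-1.973, 0.256)

(x, y) = (-1.973, 0.256)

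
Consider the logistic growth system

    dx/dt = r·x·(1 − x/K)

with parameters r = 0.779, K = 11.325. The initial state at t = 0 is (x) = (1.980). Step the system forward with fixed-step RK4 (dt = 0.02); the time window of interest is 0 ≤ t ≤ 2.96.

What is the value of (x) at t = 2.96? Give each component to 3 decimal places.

t=0.000: state=(1.980)
step 1 (dt=0.02): k1=(1.273), k2=(1.279), k3=(1.279), k4=(1.286); state += dt/6·(k1+2k2+2k3+k4)
t=0.020: state=(2.006)
t=0.040: state=(2.031)
t=0.060: state=(2.058)
continuing one RK4 step at a time; state shown every 5 steps (Δt=0.1):
t=0.100: state=(2.111)
t=0.200: state=(2.248)
t=0.300: state=(2.391)
t=0.400: state=(2.541)
t=0.500: state=(2.698)
t=0.600: state=(2.862)
t=0.700: state=(3.031)
t=0.800: state=(3.207)
t=0.900: state=(3.390)
t=1.000: state=(3.577)
t=1.100: state=(3.771)
t=1.200: state=(3.969)
t=1.300: state=(4.172)
t=1.400: state=(4.380)
t=1.500: state=(4.591)
t=1.600: state=(4.805)
t=1.700: state=(5.021)
t=1.800: state=(5.240)
t=1.900: state=(5.460)
t=2.000: state=(5.680)
t=2.100: state=(5.901)
t=2.200: state=(6.120)
t=2.300: state=(6.339)
t=2.400: state=(6.555)
t=2.500: state=(6.769)
t=2.600: state=(6.979)
t=2.700: state=(7.186)
t=2.800: state=(7.388)
t=2.900: state=(7.586)
t=2.960: state=(7.702)

(x) = (7.702)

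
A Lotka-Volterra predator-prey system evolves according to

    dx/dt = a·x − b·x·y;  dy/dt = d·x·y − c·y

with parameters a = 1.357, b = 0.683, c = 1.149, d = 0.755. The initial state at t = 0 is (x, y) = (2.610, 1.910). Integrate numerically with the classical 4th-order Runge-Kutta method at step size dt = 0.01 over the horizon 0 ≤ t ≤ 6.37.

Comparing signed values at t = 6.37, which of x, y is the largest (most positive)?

largest component: y

t=0.000: state=(2.610, 1.910)
step 1 (dt=0.01): k1=(0.137, 1.569), k2=(0.123, 1.577), k3=(0.123, 1.577), k4=(0.109, 1.584); state += dt/6·(k1+2k2+2k3+k4)
t=0.010: state=(2.611, 1.926)
t=0.020: state=(2.612, 1.942)
t=0.030: state=(2.613, 1.958)
continuing one RK4 step at a time; state shown every 25 steps (Δt=0.25):
t=0.250: state=(2.552, 2.340)
t=0.500: state=(2.311, 2.785)
t=0.750: state=(1.954, 3.129)
t=1.000: state=(1.583, 3.276)
t=1.250: state=(1.274, 3.214)
t=1.500: state=(1.050, 2.999)
t=1.750: state=(0.905, 2.703)
t=2.000: state=(0.823, 2.386)
t=2.250: state=(0.789, 2.083)
t=2.500: state=(0.795, 1.814)
t=2.750: state=(0.835, 1.587)
t=3.000: state=(0.909, 1.403)
t=3.250: state=(1.017, 1.262)
t=3.500: state=(1.162, 1.162)
t=3.750: state=(1.345, 1.104)
t=4.000: state=(1.567, 1.090)
t=4.250: state=(1.822, 1.125)
t=4.500: state=(2.095, 1.222)
t=4.750: state=(2.355, 1.396)
t=5.000: state=(2.550, 1.667)
t=5.250: state=(2.612, 2.041)
t=5.500: state=(2.492, 2.486)
t=5.750: state=(2.204, 2.913)
t=6.000: state=(1.831, 3.200)
t=6.250: state=(1.474, 3.277)
t=6.370: state=(1.328, 3.241)
compare at T: x=1.328, y=3.241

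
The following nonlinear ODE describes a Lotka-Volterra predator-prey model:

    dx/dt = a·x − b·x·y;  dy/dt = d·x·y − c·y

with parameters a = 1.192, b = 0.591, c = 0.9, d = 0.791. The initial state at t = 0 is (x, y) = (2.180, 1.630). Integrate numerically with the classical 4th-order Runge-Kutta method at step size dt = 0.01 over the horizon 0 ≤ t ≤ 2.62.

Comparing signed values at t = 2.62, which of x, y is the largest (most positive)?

largest component: y

t=0.000: state=(2.180, 1.630)
step 1 (dt=0.01): k1=(0.499, 1.344), k2=(0.490, 1.353), k3=(0.490, 1.352), k4=(0.482, 1.361); state += dt/6·(k1+2k2+2k3+k4)
t=0.010: state=(2.185, 1.644)
t=0.020: state=(2.190, 1.657)
t=0.030: state=(2.194, 1.671)
continuing one RK4 step at a time; state shown every 10 steps (Δt=0.1):
t=0.100: state=(2.221, 1.773)
t=0.200: state=(2.243, 1.934)
t=0.300: state=(2.242, 2.111)
t=0.400: state=(2.218, 2.302)
t=0.500: state=(2.168, 2.502)
t=0.600: state=(2.094, 2.707)
t=0.700: state=(1.998, 2.909)
t=0.800: state=(1.885, 3.100)
t=0.900: state=(1.759, 3.273)
t=1.000: state=(1.625, 3.420)
t=1.100: state=(1.491, 3.535)
t=1.200: state=(1.359, 3.616)
t=1.300: state=(1.235, 3.662)
t=1.400: state=(1.120, 3.673)
t=1.500: state=(1.016, 3.653)
t=1.600: state=(0.924, 3.604)
t=1.700: state=(0.843, 3.532)
t=1.800: state=(0.772, 3.441)
t=1.900: state=(0.712, 3.335)
t=2.000: state=(0.661, 3.217)
t=2.100: state=(0.618, 3.093)
t=2.200: state=(0.582, 2.964)
t=2.300: state=(0.553, 2.833)
t=2.400: state=(0.529, 2.702)
t=2.500: state=(0.510, 2.573)
t=2.600: state=(0.495, 2.447)
t=2.620: state=(0.493, 2.422)
compare at T: x=0.493, y=2.422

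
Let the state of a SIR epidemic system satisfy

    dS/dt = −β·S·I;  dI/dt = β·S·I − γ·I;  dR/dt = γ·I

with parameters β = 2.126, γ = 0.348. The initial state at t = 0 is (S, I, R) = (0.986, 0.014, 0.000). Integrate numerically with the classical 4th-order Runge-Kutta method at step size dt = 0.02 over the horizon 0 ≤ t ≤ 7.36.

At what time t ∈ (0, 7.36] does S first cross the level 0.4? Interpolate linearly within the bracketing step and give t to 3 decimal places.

t = 2.585

t=0.000: state=(0.986, 0.014, 0.000)
step 1 (dt=0.02): k1=(-0.029, 0.024, 0.005), k2=(-0.030, 0.025, 0.005), k3=(-0.030, 0.025, 0.005), k4=(-0.030, 0.025, 0.005); state += dt/6·(k1+2k2+2k3+k4)
t=0.020: state=(0.985, 0.014, 0.000)
t=0.040: state=(0.985, 0.015, 0.000)
t=0.060: state=(0.984, 0.016, 0.000)
continuing one RK4 step at a time; state shown every 25 steps (Δt=0.5):
t=0.500: state=(0.963, 0.033, 0.004)
t=1.000: state=(0.911, 0.076, 0.013)
t=1.500: state=(0.808, 0.160, 0.033)
t=2.000: state=(0.638, 0.291, 0.071)
t=2.500: state=(0.433, 0.432, 0.135)
t=2.580: state=(0.402, 0.451, 0.147)
next step: t=2.600: state=(0.394, 0.456, 0.150) — S has crossed 0.4
linear interpolation between t=2.580 (0.40201) and t=2.600 (0.39433) → t≈2.585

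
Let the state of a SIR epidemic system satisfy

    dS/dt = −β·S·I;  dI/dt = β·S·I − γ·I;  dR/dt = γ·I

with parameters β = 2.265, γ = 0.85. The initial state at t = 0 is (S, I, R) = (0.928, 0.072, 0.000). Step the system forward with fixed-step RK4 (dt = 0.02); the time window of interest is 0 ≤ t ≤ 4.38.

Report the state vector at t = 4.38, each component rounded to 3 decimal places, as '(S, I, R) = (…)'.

t=0.000: state=(0.928, 0.072, 0.000)
step 1 (dt=0.02): k1=(-0.151, 0.090, 0.061), k2=(-0.153, 0.091, 0.062), k3=(-0.153, 0.091, 0.062), k4=(-0.155, 0.092, 0.063); state += dt/6·(k1+2k2+2k3+k4)
t=0.020: state=(0.925, 0.074, 0.001)
t=0.040: state=(0.922, 0.076, 0.003)
t=0.060: state=(0.919, 0.078, 0.004)
continuing one RK4 step at a time; state shown every 10 steps (Δt=0.2):
t=0.200: state=(0.894, 0.092, 0.014)
t=0.400: state=(0.853, 0.115, 0.031)
t=0.600: state=(0.805, 0.141, 0.053)
t=0.800: state=(0.751, 0.170, 0.080)
t=1.000: state=(0.691, 0.199, 0.111)
t=1.200: state=(0.627, 0.226, 0.147)
t=1.400: state=(0.563, 0.249, 0.187)
t=1.600: state=(0.501, 0.268, 0.232)
t=1.800: state=(0.442, 0.280, 0.278)
t=2.000: state=(0.389, 0.285, 0.326)
t=2.200: state=(0.342, 0.283, 0.375)
t=2.400: state=(0.301, 0.277, 0.422)
t=2.600: state=(0.266, 0.265, 0.468)
t=2.800: state=(0.237, 0.251, 0.512)
t=3.000: state=(0.212, 0.234, 0.554)
t=3.200: state=(0.192, 0.216, 0.592)
t=3.400: state=(0.175, 0.198, 0.627)
t=3.600: state=(0.160, 0.181, 0.659)
t=3.800: state=(0.148, 0.163, 0.689)
t=4.000: state=(0.138, 0.147, 0.715)
t=4.200: state=(0.130, 0.132, 0.739)
t=4.380: state=(0.123, 0.119, 0.758)

(S, I, R) = (0.123, 0.119, 0.758)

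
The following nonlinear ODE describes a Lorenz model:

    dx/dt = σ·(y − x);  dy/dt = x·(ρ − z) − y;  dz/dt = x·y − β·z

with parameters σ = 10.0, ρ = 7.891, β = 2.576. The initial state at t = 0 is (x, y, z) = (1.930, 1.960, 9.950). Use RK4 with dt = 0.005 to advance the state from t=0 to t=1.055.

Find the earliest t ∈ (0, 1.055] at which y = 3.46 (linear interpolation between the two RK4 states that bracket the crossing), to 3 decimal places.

t = 0.608

t=0.000: state=(1.930, 1.960, 9.950)
step 1 (dt=0.005): k1=(0.300, -5.934, -21.848), k2=(0.144, -5.815, -21.735), k3=(0.151, -5.815, -21.736), k4=(0.002, -5.697, -21.623); state += dt/6·(k1+2k2+2k3+k4)
t=0.005: state=(1.931, 1.931, 9.841)
t=0.010: state=(1.930, 1.903, 9.734)
t=0.015: state=(1.928, 1.876, 9.627)
continuing one RK4 step at a time; state shown every 10 steps (Δt=0.05):
t=0.050: state=(1.887, 1.722, 8.912)
t=0.100: state=(1.791, 1.589, 7.977)
t=0.150: state=(1.698, 1.540, 7.140)
t=0.200: state=(1.638, 1.557, 6.398)
t=0.250: state=(1.619, 1.626, 5.746)
t=0.300: state=(1.645, 1.740, 5.180)
t=0.350: state=(1.714, 1.897, 4.697)
t=0.400: state=(1.828, 2.098, 4.295)
t=0.450: state=(1.985, 2.346, 3.974)
t=0.500: state=(2.189, 2.643, 3.738)
t=0.550: state=(2.440, 2.991, 3.592)
t=0.600: state=(2.740, 3.392, 3.546)
t=0.605: state=(2.773, 3.435, 3.548)
next step: t=0.610: state=(2.807, 3.478, 3.550) — y has crossed 3.46
linear interpolation between t=0.605 (3.43450) and t=0.610 (3.47779) → t≈0.608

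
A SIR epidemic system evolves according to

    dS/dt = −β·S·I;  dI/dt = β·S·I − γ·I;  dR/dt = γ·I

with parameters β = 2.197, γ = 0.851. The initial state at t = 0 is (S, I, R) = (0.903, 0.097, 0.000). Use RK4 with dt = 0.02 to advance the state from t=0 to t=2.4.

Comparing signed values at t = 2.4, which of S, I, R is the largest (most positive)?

largest component: R

t=0.000: state=(0.903, 0.097, 0.000)
step 1 (dt=0.02): k1=(-0.192, 0.110, 0.083), k2=(-0.194, 0.111, 0.083), k3=(-0.194, 0.111, 0.083), k4=(-0.196, 0.112, 0.084); state += dt/6·(k1+2k2+2k3+k4)
t=0.020: state=(0.899, 0.099, 0.002)
t=0.040: state=(0.895, 0.101, 0.003)
t=0.060: state=(0.891, 0.104, 0.005)
continuing one RK4 step at a time; state shown every 5 steps (Δt=0.1):
t=0.100: state=(0.883, 0.108, 0.009)
t=0.200: state=(0.861, 0.121, 0.018)
t=0.300: state=(0.837, 0.133, 0.029)
t=0.400: state=(0.812, 0.147, 0.041)
t=0.500: state=(0.785, 0.161, 0.054)
t=0.600: state=(0.756, 0.175, 0.069)
t=0.700: state=(0.727, 0.189, 0.084)
t=0.800: state=(0.696, 0.203, 0.101)
t=0.900: state=(0.665, 0.217, 0.119)
t=1.000: state=(0.633, 0.229, 0.138)
t=1.100: state=(0.601, 0.241, 0.158)
t=1.200: state=(0.569, 0.252, 0.179)
t=1.300: state=(0.538, 0.261, 0.200)
t=1.400: state=(0.508, 0.269, 0.223)
t=1.500: state=(0.478, 0.276, 0.246)
t=1.600: state=(0.450, 0.280, 0.270)
t=1.700: state=(0.423, 0.283, 0.294)
t=1.800: state=(0.397, 0.285, 0.318)
t=1.900: state=(0.373, 0.285, 0.342)
t=2.000: state=(0.351, 0.283, 0.366)
t=2.100: state=(0.330, 0.280, 0.390)
t=2.200: state=(0.310, 0.276, 0.414)
t=2.300: state=(0.292, 0.271, 0.437)
t=2.400: state=(0.275, 0.265, 0.460)
compare at T: S=0.275, I=0.265, R=0.460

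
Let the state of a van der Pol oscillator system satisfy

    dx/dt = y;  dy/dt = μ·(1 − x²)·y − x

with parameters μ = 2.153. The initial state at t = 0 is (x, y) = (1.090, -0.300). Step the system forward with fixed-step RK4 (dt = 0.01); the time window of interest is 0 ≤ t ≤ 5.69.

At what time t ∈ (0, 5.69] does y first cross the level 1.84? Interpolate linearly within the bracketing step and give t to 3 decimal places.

t = 4.693

t=0.000: state=(1.090, -0.300)
step 1 (dt=0.01): k1=(-0.300, -0.969), k2=(-0.305, -0.967), k3=(-0.305, -0.967), k4=(-0.310, -0.966); state += dt/6·(k1+2k2+2k3+k4)
t=0.010: state=(1.087, -0.310)
t=0.020: state=(1.084, -0.319)
t=0.030: state=(1.081, -0.329)
continuing one RK4 step at a time; state shown every 20 steps (Δt=0.2):
t=0.200: state=(1.011, -0.493)
t=0.400: state=(0.891, -0.708)
t=0.600: state=(0.723, -0.996)
t=0.800: state=(0.482, -1.446)
t=1.000: state=(0.124, -2.201)
t=1.200: state=(-0.423, -3.297)
t=1.400: state=(-1.151, -3.668)
t=1.600: state=(-1.737, -1.969)
t=1.800: state=(-1.958, -0.442)
t=2.000: state=(-1.982, 0.099)
t=2.200: state=(-1.943, 0.256)
t=2.400: state=(-1.886, 0.310)
t=2.600: state=(-1.821, 0.339)
t=2.800: state=(-1.750, 0.365)
t=3.000: state=(-1.675, 0.392)
t=3.200: state=(-1.593, 0.426)
t=3.400: state=(-1.504, 0.467)
t=3.600: state=(-1.405, 0.521)
t=3.800: state=(-1.294, 0.594)
t=4.000: state=(-1.165, 0.698)
t=4.200: state=(-1.011, 0.855)
t=4.400: state=(-0.817, 1.106)
t=4.600: state=(-0.557, 1.537)
t=4.690: state=(-0.406, 1.829)
next step: t=4.700: state=(-0.388, 1.867) — y has crossed 1.84
linear interpolation between t=4.690 (1.82925) and t=4.700 (1.86674) → t≈4.693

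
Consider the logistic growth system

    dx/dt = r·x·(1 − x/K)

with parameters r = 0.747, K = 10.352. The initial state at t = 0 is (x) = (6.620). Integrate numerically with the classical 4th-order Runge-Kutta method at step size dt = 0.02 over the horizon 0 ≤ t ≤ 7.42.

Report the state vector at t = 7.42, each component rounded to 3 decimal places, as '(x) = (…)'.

t=0.000: state=(6.620)
step 1 (dt=0.02): k1=(1.783), k2=(1.779), k3=(1.779), k4=(1.775); state += dt/6·(k1+2k2+2k3+k4)
t=0.020: state=(6.656)
t=0.040: state=(6.691)
t=0.060: state=(6.726)
continuing one RK4 step at a time; state shown every 25 steps (Δt=0.5):
t=0.500: state=(7.458)
t=1.000: state=(8.170)
t=1.500: state=(8.744)
t=2.000: state=(9.189)
t=2.500: state=(9.523)
t=3.000: state=(9.766)
t=3.500: state=(9.942)
t=4.000: state=(10.066)
t=4.500: state=(10.153)
t=5.000: state=(10.215)
t=5.500: state=(10.257)
t=6.000: state=(10.286)
t=6.500: state=(10.307)
t=7.000: state=(10.321)
t=7.420: state=(10.329)

(x) = (10.329)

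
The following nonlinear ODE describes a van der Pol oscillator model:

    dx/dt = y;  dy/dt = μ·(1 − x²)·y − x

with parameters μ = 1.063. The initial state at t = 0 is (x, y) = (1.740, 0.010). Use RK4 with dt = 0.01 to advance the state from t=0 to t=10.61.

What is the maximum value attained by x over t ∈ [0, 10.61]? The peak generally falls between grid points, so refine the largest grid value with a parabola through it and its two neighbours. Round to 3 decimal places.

max x = 2.009

t=0.000: state=(1.740, 0.010)
step 1 (dt=0.01): k1=(0.010, -1.762), k2=(0.001, -1.743), k3=(0.001, -1.743), k4=(-0.007, -1.724); state += dt/6·(k1+2k2+2k3+k4)
t=0.010: state=(1.740, -0.007)
t=0.020: state=(1.740, -0.024)
t=0.030: state=(1.740, -0.041)
continuing one RK4 step at a time; state shown every 50 steps (Δt=0.5):
t=0.500: state=(1.585, -0.542)
t=1.000: state=(1.231, -0.879)
t=1.500: state=(0.675, -1.405)
t=2.000: state=(-0.262, -2.410)
t=2.500: state=(-1.527, -2.046)
t=3.000: state=(-1.996, -0.066)
t=3.500: state=(-1.854, 0.500)
t=4.000: state=(-1.545, 0.731)
t=4.500: state=(-1.110, 1.041)
t=5.000: state=(-0.447, 1.696)
t=5.500: state=(0.668, 2.711)
t=6.000: state=(1.807, 1.287)
t=6.500: state=(1.994, -0.215)
t=7.000: state=(1.779, -0.579)
t=7.500: state=(1.435, -0.805)
t=8.000: state=(0.950, -1.181)
t=8.500: state=(0.180, -1.997)
t=9.000: state=(-1.063, -2.686)
t=9.500: state=(-1.945, -0.644)
t=10.000: state=(-1.951, 0.369)
t=10.500: state=(-1.691, 0.641)
t=10.610: state=(-1.617, 0.688)
largest grid value and its neighbours: x(6.360)=2.00913, x(6.370)=2.00921, x(6.380)=2.00908
parabola through these three points peaks at t≈6.369 with x≈2.00921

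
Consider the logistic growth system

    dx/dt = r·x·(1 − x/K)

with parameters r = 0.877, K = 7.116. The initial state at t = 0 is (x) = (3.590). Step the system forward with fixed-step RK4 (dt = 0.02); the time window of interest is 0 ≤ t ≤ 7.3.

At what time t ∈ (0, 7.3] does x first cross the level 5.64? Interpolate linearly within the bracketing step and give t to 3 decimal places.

t=0.000: state=(3.590)
step 1 (dt=0.02): k1=(1.560), k2=(1.560), k3=(1.560), k4=(1.560); state += dt/6·(k1+2k2+2k3+k4)
t=0.020: state=(3.621)
t=0.040: state=(3.652)
t=0.060: state=(3.684)
continuing one RK4 step at a time; state shown every 25 steps (Δt=0.5):
t=0.500: state=(4.356)
t=1.000: state=(5.052)
t=1.500: state=(5.632)
next step: t=1.520: state=(5.652) — x has crossed 5.64
linear interpolation between t=1.500 (5.63172) and t=1.520 (5.65222) → t≈1.508

t = 1.508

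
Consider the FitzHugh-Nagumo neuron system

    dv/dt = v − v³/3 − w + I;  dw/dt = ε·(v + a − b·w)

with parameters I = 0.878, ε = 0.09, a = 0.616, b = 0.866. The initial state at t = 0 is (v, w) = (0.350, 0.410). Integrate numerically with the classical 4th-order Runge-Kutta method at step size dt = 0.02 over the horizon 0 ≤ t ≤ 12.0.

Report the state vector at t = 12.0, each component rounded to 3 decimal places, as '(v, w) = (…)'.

(v, w) = (1.148, 1.605)

t=0.000: state=(0.350, 0.410)
step 1 (dt=0.02): k1=(0.804, 0.055), k2=(0.810, 0.056), k3=(0.810, 0.056), k4=(0.817, 0.056); state += dt/6·(k1+2k2+2k3+k4)
t=0.020: state=(0.366, 0.411)
t=0.040: state=(0.383, 0.412)
t=0.060: state=(0.399, 0.413)
continuing one RK4 step at a time; state shown every 25 steps (Δt=0.5):
t=0.500: state=(0.826, 0.447)
t=1.000: state=(1.345, 0.505)
t=1.500: state=(1.674, 0.581)
t=2.000: state=(1.789, 0.663)
t=2.500: state=(1.803, 0.744)
t=3.000: state=(1.784, 0.822)
t=3.500: state=(1.754, 0.896)
t=4.000: state=(1.722, 0.966)
t=4.500: state=(1.688, 1.031)
t=5.000: state=(1.654, 1.093)
t=5.500: state=(1.619, 1.150)
t=6.000: state=(1.585, 1.204)
t=6.500: state=(1.551, 1.255)
t=7.000: state=(1.516, 1.302)
t=7.500: state=(1.482, 1.345)
t=8.000: state=(1.447, 1.385)
t=8.500: state=(1.411, 1.423)
t=9.000: state=(1.376, 1.457)
t=9.500: state=(1.340, 1.489)
t=10.000: state=(1.303, 1.517)
t=10.500: state=(1.266, 1.543)
t=11.000: state=(1.228, 1.566)
t=11.500: state=(1.188, 1.587)
t=12.000: state=(1.148, 1.605)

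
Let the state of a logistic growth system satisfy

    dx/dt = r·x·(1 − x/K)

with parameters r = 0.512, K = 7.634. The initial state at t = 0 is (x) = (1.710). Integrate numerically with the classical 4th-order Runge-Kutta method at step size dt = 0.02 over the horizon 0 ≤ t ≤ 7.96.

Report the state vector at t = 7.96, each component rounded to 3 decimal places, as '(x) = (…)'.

t=0.000: state=(1.710)
step 1 (dt=0.02): k1=(0.679), k2=(0.681), k3=(0.681), k4=(0.683); state += dt/6·(k1+2k2+2k3+k4)
t=0.020: state=(1.724)
t=0.040: state=(1.737)
t=0.060: state=(1.751)
continuing one RK4 step at a time; state shown every 25 steps (Δt=0.5):
t=0.500: state=(2.073)
t=1.000: state=(2.482)
t=1.500: state=(2.928)
t=2.000: state=(3.402)
t=2.500: state=(3.889)
t=3.000: state=(4.373)
t=3.500: state=(4.840)
t=4.000: state=(5.276)
t=4.500: state=(5.672)
t=5.000: state=(6.021)
t=5.500: state=(6.323)
t=6.000: state=(6.578)
t=6.500: state=(6.790)
t=7.000: state=(6.964)
t=7.500: state=(7.105)
t=7.960: state=(7.210)

(x) = (7.210)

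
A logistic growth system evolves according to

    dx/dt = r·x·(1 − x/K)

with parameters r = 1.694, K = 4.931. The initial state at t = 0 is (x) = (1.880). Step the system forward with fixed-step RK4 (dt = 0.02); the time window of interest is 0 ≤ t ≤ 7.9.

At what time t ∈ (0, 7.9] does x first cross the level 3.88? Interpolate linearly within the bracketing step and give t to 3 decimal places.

t = 1.057

t=0.000: state=(1.880)
step 1 (dt=0.02): k1=(1.971), k2=(1.978), k3=(1.978), k4=(1.986); state += dt/6·(k1+2k2+2k3+k4)
t=0.020: state=(1.920)
t=0.040: state=(1.959)
t=0.060: state=(2.000)
continuing one RK4 step at a time; state shown every 25 steps (Δt=0.5):
t=0.500: state=(2.908)
t=1.000: state=(3.798)
t=1.040: state=(3.856)
next step: t=1.060: state=(3.884) — x has crossed 3.88
linear interpolation between t=1.040 (3.85621) and t=1.060 (3.88442) → t≈1.057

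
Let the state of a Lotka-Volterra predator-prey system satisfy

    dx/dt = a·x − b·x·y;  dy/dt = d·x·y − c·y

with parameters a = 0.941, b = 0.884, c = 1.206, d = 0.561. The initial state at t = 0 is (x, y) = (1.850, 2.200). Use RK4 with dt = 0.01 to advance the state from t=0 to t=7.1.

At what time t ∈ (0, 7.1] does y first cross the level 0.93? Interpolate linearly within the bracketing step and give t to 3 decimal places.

t=0.000: state=(1.850, 2.200)
step 1 (dt=0.01): k1=(-1.857, -0.370), k2=(-1.845, -0.381), k3=(-1.845, -0.381), k4=(-1.832, -0.392); state += dt/6·(k1+2k2+2k3+k4)
t=0.010: state=(1.832, 2.196)
t=0.020: state=(1.813, 2.192)
t=0.030: state=(1.795, 2.188)
continuing one RK4 step at a time; state shown every 25 steps (Δt=0.25):
t=0.250: state=(1.461, 2.049)
t=0.500: state=(1.204, 1.825)
t=0.750: state=(1.045, 1.579)
t=1.000: state=(0.958, 1.343)
t=1.250: state=(0.923, 1.133)
t=1.500: state=(0.927, 0.954)
t=1.530: state=(0.930, 0.934)
next step: t=1.540: state=(0.932, 0.928) — y has crossed 0.93
linear interpolation between t=1.530 (0.93434) and t=1.540 (0.92797) → t≈1.537

t = 1.537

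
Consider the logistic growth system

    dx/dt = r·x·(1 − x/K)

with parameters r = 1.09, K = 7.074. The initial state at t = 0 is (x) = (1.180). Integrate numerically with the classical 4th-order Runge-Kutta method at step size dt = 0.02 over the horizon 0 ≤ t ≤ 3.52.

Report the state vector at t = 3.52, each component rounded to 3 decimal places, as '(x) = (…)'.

(x) = (6.386)

t=0.000: state=(1.180)
step 1 (dt=0.02): k1=(1.072), k2=(1.079), k3=(1.079), k4=(1.087); state += dt/6·(k1+2k2+2k3+k4)
t=0.020: state=(1.202)
t=0.040: state=(1.223)
t=0.060: state=(1.246)
continuing one RK4 step at a time; state shown every 10 steps (Δt=0.2):
t=0.200: state=(1.410)
t=0.400: state=(1.672)
t=0.600: state=(1.967)
t=0.800: state=(2.290)
t=1.000: state=(2.640)
t=1.200: state=(3.010)
t=1.400: state=(3.391)
t=1.600: state=(3.776)
t=1.800: state=(4.156)
t=2.000: state=(4.521)
t=2.200: state=(4.865)
t=2.400: state=(5.182)
t=2.600: state=(5.469)
t=2.800: state=(5.723)
t=3.000: state=(5.945)
t=3.200: state=(6.137)
t=3.400: state=(6.301)
t=3.520: state=(6.386)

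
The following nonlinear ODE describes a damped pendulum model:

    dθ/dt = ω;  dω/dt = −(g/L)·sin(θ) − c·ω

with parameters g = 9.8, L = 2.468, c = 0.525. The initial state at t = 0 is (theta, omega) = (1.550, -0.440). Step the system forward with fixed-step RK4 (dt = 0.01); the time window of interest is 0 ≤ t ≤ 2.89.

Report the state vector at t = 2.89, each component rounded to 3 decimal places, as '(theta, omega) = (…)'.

t=0.000: state=(1.550, -0.440)
step 1 (dt=0.01): k1=(-0.440, -3.739), k2=(-0.459, -3.729), k3=(-0.459, -3.729), k4=(-0.477, -3.719); state += dt/6·(k1+2k2+2k3+k4)
t=0.010: state=(1.545, -0.477)
t=0.020: state=(1.540, -0.514)
t=0.030: state=(1.535, -0.551)
continuing one RK4 step at a time; state shown every 10 steps (Δt=0.1):
t=0.100: state=(1.488, -0.804)
t=0.200: state=(1.390, -1.146)
t=0.300: state=(1.259, -1.463)
t=0.400: state=(1.099, -1.745)
t=0.500: state=(0.912, -1.982)
t=0.600: state=(0.704, -2.160)
t=0.700: state=(0.482, -2.265)
t=0.800: state=(0.254, -2.288)
t=0.900: state=(0.027, -2.225)
t=1.000: state=(-0.188, -2.079)
t=1.100: state=(-0.386, -1.862)
t=1.200: state=(-0.559, -1.590)
t=1.300: state=(-0.703, -1.280)
t=1.400: state=(-0.814, -0.947)
t=1.500: state=(-0.892, -0.607)
t=1.600: state=(-0.936, -0.269)
t=1.700: state=(-0.946, 0.058)
t=1.800: state=(-0.925, 0.367)
t=1.900: state=(-0.873, 0.652)
t=2.000: state=(-0.795, 0.905)
t=2.100: state=(-0.694, 1.121)
t=2.200: state=(-0.573, 1.293)
t=2.300: state=(-0.437, 1.414)
t=2.400: state=(-0.292, 1.479)
t=2.500: state=(-0.143, 1.487)
t=2.600: state=(0.004, 1.437)
t=2.700: state=(0.143, 1.335)
t=2.800: state=(0.269, 1.187)
t=2.890: state=(0.369, 1.022)

(theta, omega) = (0.369, 1.022)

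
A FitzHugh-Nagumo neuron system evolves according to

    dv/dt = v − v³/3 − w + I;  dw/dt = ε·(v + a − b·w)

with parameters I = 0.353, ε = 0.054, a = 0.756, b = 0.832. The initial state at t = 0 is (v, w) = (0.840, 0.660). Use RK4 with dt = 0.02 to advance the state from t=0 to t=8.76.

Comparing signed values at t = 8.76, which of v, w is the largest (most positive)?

largest component: w

t=0.000: state=(0.840, 0.660)
step 1 (dt=0.02): k1=(0.335, 0.057), k2=(0.336, 0.057), k3=(0.336, 0.057), k4=(0.336, 0.057); state += dt/6·(k1+2k2+2k3+k4)
t=0.020: state=(0.847, 0.661)
t=0.040: state=(0.853, 0.662)
t=0.060: state=(0.860, 0.663)
continuing one RK4 step at a time; state shown every 25 steps (Δt=0.5):
t=0.500: state=(1.009, 0.690)
t=1.000: state=(1.160, 0.724)
t=1.500: state=(1.272, 0.761)
t=2.000: state=(1.339, 0.799)
t=2.500: state=(1.369, 0.838)
t=3.000: state=(1.372, 0.876)
t=3.500: state=(1.359, 0.913)
t=4.000: state=(1.336, 0.949)
t=4.500: state=(1.305, 0.983)
t=5.000: state=(1.270, 1.016)
t=5.500: state=(1.230, 1.047)
t=6.000: state=(1.185, 1.076)
t=6.500: state=(1.136, 1.104)
t=7.000: state=(1.082, 1.129)
t=7.500: state=(1.020, 1.152)
t=8.000: state=(0.948, 1.173)
t=8.500: state=(0.862, 1.191)
t=8.760: state=(0.810, 1.200)
compare at T: v=0.810, w=1.200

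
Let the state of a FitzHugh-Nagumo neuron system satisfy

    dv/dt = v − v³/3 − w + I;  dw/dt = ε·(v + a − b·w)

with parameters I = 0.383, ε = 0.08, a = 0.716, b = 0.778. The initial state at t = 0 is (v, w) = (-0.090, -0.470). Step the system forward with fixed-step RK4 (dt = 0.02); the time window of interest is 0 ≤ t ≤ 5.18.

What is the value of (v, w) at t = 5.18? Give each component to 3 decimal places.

(v, w) = (1.732, 0.465)

t=0.000: state=(-0.090, -0.470)
step 1 (dt=0.02): k1=(0.763, 0.079), k2=(0.770, 0.080), k3=(0.770, 0.080), k4=(0.777, 0.080); state += dt/6·(k1+2k2+2k3+k4)
t=0.020: state=(-0.075, -0.468)
t=0.040: state=(-0.059, -0.467)
t=0.060: state=(-0.043, -0.465)
continuing one RK4 step at a time; state shown every 10 steps (Δt=0.2):
t=0.200: state=(0.077, -0.453)
t=0.400: state=(0.277, -0.433)
t=0.600: state=(0.512, -0.410)
t=0.800: state=(0.778, -0.384)
t=1.000: state=(1.059, -0.353)
t=1.200: state=(1.326, -0.318)
t=1.400: state=(1.550, -0.280)
t=1.600: state=(1.713, -0.239)
t=1.800: state=(1.817, -0.196)
t=2.000: state=(1.877, -0.153)
t=2.200: state=(1.906, -0.110)
t=2.400: state=(1.916, -0.067)
t=2.600: state=(1.916, -0.024)
t=2.800: state=(1.909, 0.018)
t=3.000: state=(1.898, 0.060)
t=3.200: state=(1.886, 0.100)
t=3.400: state=(1.872, 0.140)
t=3.600: state=(1.857, 0.180)
t=3.800: state=(1.842, 0.218)
t=4.000: state=(1.827, 0.256)
t=4.200: state=(1.811, 0.293)
t=4.400: state=(1.795, 0.330)
t=4.600: state=(1.779, 0.365)
t=4.800: state=(1.763, 0.400)
t=5.000: state=(1.747, 0.435)
t=5.180: state=(1.732, 0.465)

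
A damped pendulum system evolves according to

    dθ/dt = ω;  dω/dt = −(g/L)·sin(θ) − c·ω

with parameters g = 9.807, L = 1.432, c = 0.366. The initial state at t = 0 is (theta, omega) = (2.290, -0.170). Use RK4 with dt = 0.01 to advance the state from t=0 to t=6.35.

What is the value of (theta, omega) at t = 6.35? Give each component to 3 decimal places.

t=0.000: state=(2.290, -0.170)
step 1 (dt=0.01): k1=(-0.170, -5.090), k2=(-0.195, -5.085), k3=(-0.195, -5.085), k4=(-0.221, -5.080); state += dt/6·(k1+2k2+2k3+k4)
t=0.010: state=(2.288, -0.221)
t=0.020: state=(2.286, -0.272)
t=0.030: state=(2.283, -0.322)
continuing one RK4 step at a time; state shown every 25 steps (Δt=0.25):
t=0.250: state=(2.088, -1.462)
t=0.500: state=(1.546, -2.891)
t=0.750: state=(0.661, -4.064)
t=1.000: state=(-0.372, -3.916)
t=1.250: state=(-1.181, -2.416)
t=1.500: state=(-1.556, -0.599)
t=1.750: state=(-1.492, 1.088)
t=2.000: state=(-1.030, 2.550)
t=2.250: state=(-0.275, 3.309)
t=2.500: state=(0.516, 2.801)
t=2.750: state=(1.049, 1.378)
t=3.000: state=(1.191, -0.237)
t=3.250: state=(0.946, -1.668)
t=3.500: state=(0.402, -2.548)
t=3.750: state=(-0.244, -2.440)
t=4.000: state=(-0.741, -1.425)
t=4.250: state=(-0.928, -0.057)
t=4.500: state=(-0.779, 1.206)
t=4.750: state=(-0.364, 1.997)
t=5.000: state=(0.152, 1.987)
t=5.250: state=(0.565, 1.214)
t=5.500: state=(0.730, 0.091)
t=5.750: state=(0.616, -0.963)
t=6.000: state=(0.283, -1.603)
t=6.250: state=(-0.130, -1.581)
t=6.350: state=(-0.279, -1.387)

(theta, omega) = (-0.279, -1.387)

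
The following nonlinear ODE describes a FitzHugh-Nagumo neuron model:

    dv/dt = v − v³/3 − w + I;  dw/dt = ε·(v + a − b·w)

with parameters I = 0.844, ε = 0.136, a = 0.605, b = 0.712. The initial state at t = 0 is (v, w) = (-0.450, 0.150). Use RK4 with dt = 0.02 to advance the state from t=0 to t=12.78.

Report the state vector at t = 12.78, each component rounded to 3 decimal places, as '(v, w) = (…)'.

(v, w) = (-0.016, 1.701)

t=0.000: state=(-0.450, 0.150)
step 1 (dt=0.02): k1=(0.274, 0.007), k2=(0.277, 0.007), k3=(0.277, 0.007), k4=(0.279, 0.007); state += dt/6·(k1+2k2+2k3+k4)
t=0.020: state=(-0.444, 0.150)
t=0.040: state=(-0.439, 0.150)
t=0.060: state=(-0.433, 0.150)
continuing one RK4 step at a time; state shown every 25 steps (Δt=0.5):
t=0.500: state=(-0.281, 0.158)
t=1.000: state=(-0.023, 0.180)
t=1.500: state=(0.379, 0.223)
t=2.000: state=(0.943, 0.296)
t=2.500: state=(1.482, 0.404)
t=3.000: state=(1.750, 0.534)
t=3.500: state=(1.810, 0.668)
t=4.000: state=(1.790, 0.796)
t=4.500: state=(1.745, 0.916)
t=5.000: state=(1.693, 1.027)
t=5.500: state=(1.638, 1.129)
t=6.000: state=(1.581, 1.223)
t=6.500: state=(1.523, 1.308)
t=7.000: state=(1.463, 1.386)
t=7.500: state=(1.401, 1.455)
t=8.000: state=(1.336, 1.517)
t=8.500: state=(1.268, 1.572)
t=9.000: state=(1.196, 1.620)
t=9.500: state=(1.117, 1.660)
t=10.000: state=(1.031, 1.693)
t=10.500: state=(0.932, 1.719)
t=11.000: state=(0.816, 1.736)
t=11.500: state=(0.671, 1.743)
t=12.000: state=(0.478, 1.739)
t=12.500: state=(0.200, 1.720)
t=12.780: state=(-0.016, 1.701)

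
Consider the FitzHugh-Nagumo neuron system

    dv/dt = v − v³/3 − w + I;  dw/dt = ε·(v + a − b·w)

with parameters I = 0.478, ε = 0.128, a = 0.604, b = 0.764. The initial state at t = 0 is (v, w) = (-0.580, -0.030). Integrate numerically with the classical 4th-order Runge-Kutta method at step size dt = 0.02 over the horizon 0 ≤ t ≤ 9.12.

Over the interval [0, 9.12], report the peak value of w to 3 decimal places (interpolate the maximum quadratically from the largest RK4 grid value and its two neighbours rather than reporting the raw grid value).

max w = -0.023

t=0.000: state=(-0.580, -0.030)
step 1 (dt=0.02): k1=(-0.007, 0.006), k2=(-0.007, 0.006), k3=(-0.007, 0.006), k4=(-0.007, 0.006); state += dt/6·(k1+2k2+2k3+k4)
t=0.020: state=(-0.580, -0.030)
t=0.040: state=(-0.580, -0.030)
t=0.060: state=(-0.580, -0.030)
continuing one RK4 step at a time; state shown every 25 steps (Δt=0.5):
t=0.500: state=(-0.585, -0.027)
t=1.000: state=(-0.593, -0.025)
t=1.500: state=(-0.606, -0.023)
t=2.000: state=(-0.624, -0.023)
t=2.500: state=(-0.648, -0.024)
t=3.000: state=(-0.680, -0.026)
t=3.500: state=(-0.719, -0.031)
t=4.000: state=(-0.765, -0.038)
t=4.500: state=(-0.818, -0.048)
t=5.000: state=(-0.874, -0.061)
t=5.500: state=(-0.929, -0.077)
t=6.000: state=(-0.979, -0.095)
t=6.500: state=(-1.021, -0.115)
t=7.000: state=(-1.052, -0.137)
t=7.500: state=(-1.070, -0.159)
t=8.000: state=(-1.077, -0.181)
t=8.500: state=(-1.073, -0.202)
t=9.000: state=(-1.059, -0.221)
t=9.120: state=(-1.055, -0.225)
largest grid value and its neighbours: w(1.920)=-0.02301, w(1.940)=-0.02301, w(1.960)=-0.02301
parabola through these three points peaks at t≈1.942 with w≈-0.02301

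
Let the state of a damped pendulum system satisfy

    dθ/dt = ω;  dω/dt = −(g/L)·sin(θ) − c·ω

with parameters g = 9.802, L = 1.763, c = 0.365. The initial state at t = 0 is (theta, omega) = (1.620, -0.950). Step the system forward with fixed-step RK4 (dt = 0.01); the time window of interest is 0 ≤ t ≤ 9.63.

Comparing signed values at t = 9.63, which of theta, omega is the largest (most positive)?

t=0.000: state=(1.620, -0.950)
step 1 (dt=0.01): k1=(-0.950, -5.206), k2=(-0.976, -5.198), k3=(-0.976, -5.198), k4=(-1.002, -5.190); state += dt/6·(k1+2k2+2k3+k4)
t=0.010: state=(1.610, -1.002)
t=0.020: state=(1.600, -1.054)
t=0.030: state=(1.589, -1.105)
continuing one RK4 step at a time; state shown every 50 steps (Δt=0.5):
t=0.500: state=(0.563, -3.014)
t=1.000: state=(-0.846, -2.029)
t=1.500: state=(-1.201, 0.604)
t=2.000: state=(-0.382, 2.363)
t=2.500: state=(0.689, 1.464)
t=3.000: state=(0.870, -0.726)
t=3.500: state=(0.135, -1.883)
t=4.000: state=(-0.621, -0.835)
t=4.500: state=(-0.589, 0.897)
t=5.000: state=(0.068, 1.418)
t=5.500: state=(0.540, 0.296)
t=6.000: state=(0.345, -0.953)
t=6.500: state=(-0.196, -0.960)
t=7.000: state=(-0.430, 0.097)
t=7.500: state=(-0.149, 0.873)
t=8.000: state=(0.251, 0.549)
t=8.500: state=(0.304, -0.331)
t=9.000: state=(0.009, -0.698)
t=9.500: state=(-0.247, -0.220)
t=9.630: state=(-0.263, -0.031)
compare at T: theta=-0.263, omega=-0.031

largest component: omega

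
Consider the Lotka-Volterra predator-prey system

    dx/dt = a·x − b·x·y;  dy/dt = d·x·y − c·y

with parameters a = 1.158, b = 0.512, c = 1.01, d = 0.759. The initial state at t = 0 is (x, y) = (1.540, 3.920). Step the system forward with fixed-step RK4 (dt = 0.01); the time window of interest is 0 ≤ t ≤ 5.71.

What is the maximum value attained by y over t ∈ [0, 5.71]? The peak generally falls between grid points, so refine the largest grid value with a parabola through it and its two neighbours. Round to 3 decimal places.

max y = 3.972

t=0.000: state=(1.540, 3.920)
step 1 (dt=0.01): k1=(-1.308, 0.623), k2=(-1.304, 0.604), k3=(-1.304, 0.604), k4=(-1.301, 0.585); state += dt/6·(k1+2k2+2k3+k4)
t=0.010: state=(1.527, 3.926)
t=0.020: state=(1.514, 3.932)
t=0.030: state=(1.501, 3.937)
continuing one RK4 step at a time; state shown every 20 steps (Δt=0.2):
t=0.200: state=(1.295, 3.970)
t=0.400: state=(1.090, 3.885)
t=0.600: state=(0.932, 3.699)
t=0.800: state=(0.814, 3.449)
t=1.000: state=(0.731, 3.168)
t=1.200: state=(0.676, 2.879)
t=1.400: state=(0.644, 2.600)
t=1.600: state=(0.631, 2.340)
t=1.800: state=(0.633, 2.104)
t=2.000: state=(0.651, 1.895)
t=2.200: state=(0.682, 1.713)
t=2.400: state=(0.728, 1.557)
t=2.600: state=(0.787, 1.427)
t=2.800: state=(0.862, 1.321)
t=3.000: state=(0.954, 1.239)
t=3.200: state=(1.063, 1.180)
t=3.400: state=(1.190, 1.143)
t=3.600: state=(1.335, 1.131)
t=3.800: state=(1.498, 1.146)
t=4.000: state=(1.676, 1.191)
t=4.200: state=(1.863, 1.273)
t=4.400: state=(2.049, 1.400)
t=4.600: state=(2.218, 1.582)
t=4.800: state=(2.350, 1.829)
t=5.000: state=(2.418, 2.149)
t=5.200: state=(2.399, 2.534)
t=5.400: state=(2.284, 2.958)
t=5.600: state=(2.082, 3.369)
t=5.710: state=(1.945, 3.567)
largest grid value and its neighbours: y(0.160)=3.97168, y(0.170)=3.97180, y(0.180)=3.97157
parabola through these three points peaks at t≈0.169 with y≈3.97180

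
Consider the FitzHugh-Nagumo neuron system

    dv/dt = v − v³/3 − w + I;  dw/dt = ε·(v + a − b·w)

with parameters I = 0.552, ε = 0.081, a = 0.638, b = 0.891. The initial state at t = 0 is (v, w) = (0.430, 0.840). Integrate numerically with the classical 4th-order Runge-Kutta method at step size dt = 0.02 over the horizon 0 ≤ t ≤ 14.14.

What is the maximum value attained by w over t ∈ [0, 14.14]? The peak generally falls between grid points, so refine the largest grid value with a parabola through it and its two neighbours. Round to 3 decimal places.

max w = 1.389

t=0.000: state=(0.430, 0.840)
step 1 (dt=0.02): k1=(0.115, 0.026), k2=(0.116, 0.026), k3=(0.116, 0.026), k4=(0.117, 0.026); state += dt/6·(k1+2k2+2k3+k4)
t=0.020: state=(0.432, 0.841)
t=0.040: state=(0.435, 0.841)
t=0.060: state=(0.437, 0.842)
continuing one RK4 step at a time; state shown every 25 steps (Δt=0.5):
t=0.500: state=(0.497, 0.854)
t=1.000: state=(0.585, 0.871)
t=1.500: state=(0.697, 0.891)
t=2.000: state=(0.828, 0.915)
t=2.500: state=(0.968, 0.943)
t=3.000: state=(1.096, 0.976)
t=3.500: state=(1.196, 1.013)
t=4.000: state=(1.260, 1.051)
t=4.500: state=(1.292, 1.090)
t=5.000: state=(1.298, 1.129)
t=5.500: state=(1.286, 1.165)
t=6.000: state=(1.263, 1.200)
t=6.500: state=(1.231, 1.233)
t=7.000: state=(1.192, 1.263)
t=7.500: state=(1.148, 1.290)
t=8.000: state=(1.098, 1.314)
t=8.500: state=(1.042, 1.336)
t=9.000: state=(0.979, 1.354)
t=9.500: state=(0.905, 1.369)
t=10.000: state=(0.818, 1.380)
t=10.500: state=(0.710, 1.387)
t=11.000: state=(0.569, 1.389)
t=11.500: state=(0.370, 1.384)
t=12.000: state=(0.071, 1.369)
t=12.500: state=(-0.404, 1.340)
t=13.000: state=(-1.072, 1.289)
t=13.500: state=(-1.651, 1.213)
t=14.000: state=(-1.889, 1.124)
t=14.140: state=(-1.913, 1.099)
largest grid value and its neighbours: w(10.880)=1.38869, w(10.900)=1.38870, w(10.920)=1.38870
parabola through these three points peaks at t≈10.904 with w≈1.38870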